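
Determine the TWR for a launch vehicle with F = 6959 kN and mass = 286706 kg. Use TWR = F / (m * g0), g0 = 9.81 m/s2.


TWR = 6959000 / (286706 * 9.81) = 2.47

2.47


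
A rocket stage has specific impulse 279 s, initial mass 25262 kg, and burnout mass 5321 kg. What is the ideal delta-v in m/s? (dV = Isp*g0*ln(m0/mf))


Ve = 279 * 9.81 = 2736.99 m/s
dV = 2736.99 * ln(25262/5321) = 4263 m/s

4263 m/s


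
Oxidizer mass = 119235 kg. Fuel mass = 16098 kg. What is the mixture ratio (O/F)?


MR = 119235 / 16098 = 7.41

7.41


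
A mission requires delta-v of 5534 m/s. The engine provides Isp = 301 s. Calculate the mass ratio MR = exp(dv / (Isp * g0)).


Ve = 301 * 9.81 = 2952.81 m/s
MR = exp(5534 / 2952.81) = 6.515

6.515


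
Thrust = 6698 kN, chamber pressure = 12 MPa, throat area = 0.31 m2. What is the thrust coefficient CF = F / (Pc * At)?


CF = 6698000 / (12e6 * 0.31) = 1.8

1.8


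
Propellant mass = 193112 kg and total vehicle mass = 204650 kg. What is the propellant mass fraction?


PMF = 193112 / 204650 = 0.944

0.944


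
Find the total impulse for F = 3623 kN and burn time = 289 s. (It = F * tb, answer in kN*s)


It = 3623 * 289 = 1047047 kN*s

1047047 kN*s


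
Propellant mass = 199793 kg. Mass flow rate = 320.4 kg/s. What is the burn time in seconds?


tb = 199793 / 320.4 = 623.6 s

623.6 s


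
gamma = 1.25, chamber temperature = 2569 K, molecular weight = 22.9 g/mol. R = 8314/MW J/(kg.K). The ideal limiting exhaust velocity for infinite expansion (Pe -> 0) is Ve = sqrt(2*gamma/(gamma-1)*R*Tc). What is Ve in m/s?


R = 8314 / 22.9 = 363.06 J/(kg.K)
Ve = sqrt(2 * 1.25 / (1.25 - 1) * 363.06 * 2569) = 3054 m/s

3054 m/s


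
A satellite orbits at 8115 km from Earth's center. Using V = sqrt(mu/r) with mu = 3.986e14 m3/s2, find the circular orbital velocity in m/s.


V = sqrt(3.986e14 / 8115000) = 7008 m/s

7008 m/s


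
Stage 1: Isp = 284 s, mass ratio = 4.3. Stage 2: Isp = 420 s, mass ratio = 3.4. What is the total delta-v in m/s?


dV1 = 284 * 9.81 * ln(4.3) = 4063.8 m/s
dV2 = 420 * 9.81 * ln(3.4) = 5042.2 m/s
Total dV = 4063.8 + 5042.2 = 9106.0 m/s ~ 9106 m/s

9106 m/s


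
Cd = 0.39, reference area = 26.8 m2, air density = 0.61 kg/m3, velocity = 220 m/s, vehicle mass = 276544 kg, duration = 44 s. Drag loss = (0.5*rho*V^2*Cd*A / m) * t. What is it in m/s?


D = 0.5 * 0.61 * 220^2 * 0.39 * 26.8 = 154292.42 N
a = 154292.42 / 276544 = 0.5579 m/s2
dV = 0.5579 * 44 = 24.5 m/s

24.5 m/s


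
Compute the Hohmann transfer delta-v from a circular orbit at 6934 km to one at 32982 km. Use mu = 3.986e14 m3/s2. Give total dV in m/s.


V1 = sqrt(mu/r1) = 7581.88 m/s
dV1 = V1*(sqrt(2*r2/(r1+r2)) - 1) = 2164.8 m/s
V2 = sqrt(mu/r2) = 3476.4 m/s
dV2 = V2*(1 - sqrt(2*r1/(r1+r2))) = 1427.3 m/s
Total dV = 3592 m/s

3592 m/s


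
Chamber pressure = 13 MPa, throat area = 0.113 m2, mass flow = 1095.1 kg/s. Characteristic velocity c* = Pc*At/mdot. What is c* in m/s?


c* = 13e6 * 0.113 / 1095.1 = 1341 m/s

1341 m/s


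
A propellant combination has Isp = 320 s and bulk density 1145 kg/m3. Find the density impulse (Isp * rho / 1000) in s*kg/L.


rho*Isp = 320 * 1145 / 1000 = 366 s*kg/L

366 s*kg/L


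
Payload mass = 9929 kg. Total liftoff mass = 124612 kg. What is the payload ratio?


PR = 9929 / 124612 = 0.0797

0.0797


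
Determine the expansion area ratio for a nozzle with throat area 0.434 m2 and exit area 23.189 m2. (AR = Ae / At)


AR = 23.189 / 0.434 = 53.4

53.4


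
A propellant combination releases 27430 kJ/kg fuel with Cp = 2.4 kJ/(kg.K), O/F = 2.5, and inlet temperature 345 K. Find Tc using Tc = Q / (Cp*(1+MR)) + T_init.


Tc = 27430 / (2.4 * (1 + 2.5)) + 345 = 3610 K

3610 K


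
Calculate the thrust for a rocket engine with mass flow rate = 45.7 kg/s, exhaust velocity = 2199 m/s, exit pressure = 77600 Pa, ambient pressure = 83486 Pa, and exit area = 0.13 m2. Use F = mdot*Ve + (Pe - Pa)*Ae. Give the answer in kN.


F = 45.7 * 2199 + (77600 - 83486) * 0.13 = 99729.0 N = 99.7 kN

99.7 kN


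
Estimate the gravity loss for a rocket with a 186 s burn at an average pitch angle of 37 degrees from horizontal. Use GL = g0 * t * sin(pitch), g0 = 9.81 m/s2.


GL = 9.81 * 186 * sin(37 deg) = 1098 m/s

1098 m/s


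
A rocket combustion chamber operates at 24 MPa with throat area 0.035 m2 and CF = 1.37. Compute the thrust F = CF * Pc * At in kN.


F = 1.37 * 24e6 * 0.035 = 1.1508e+06 N = 1150.8 kN

1150.8 kN


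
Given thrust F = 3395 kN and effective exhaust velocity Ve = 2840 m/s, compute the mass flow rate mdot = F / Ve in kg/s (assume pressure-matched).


mdot = F / Ve = 3395000 / 2840 = 1195.4 kg/s

1195.4 kg/s


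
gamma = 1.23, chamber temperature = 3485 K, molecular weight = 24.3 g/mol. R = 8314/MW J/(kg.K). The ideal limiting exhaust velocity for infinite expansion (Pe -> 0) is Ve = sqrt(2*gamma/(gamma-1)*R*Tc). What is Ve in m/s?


R = 8314 / 24.3 = 342.14 J/(kg.K)
Ve = sqrt(2 * 1.23 / (1.23 - 1) * 342.14 * 3485) = 3571 m/s

3571 m/s


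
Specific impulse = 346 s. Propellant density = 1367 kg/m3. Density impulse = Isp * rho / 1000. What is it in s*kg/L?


rho*Isp = 346 * 1367 / 1000 = 473 s*kg/L

473 s*kg/L


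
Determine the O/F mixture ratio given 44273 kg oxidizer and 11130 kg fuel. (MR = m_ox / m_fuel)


MR = 44273 / 11130 = 3.98

3.98


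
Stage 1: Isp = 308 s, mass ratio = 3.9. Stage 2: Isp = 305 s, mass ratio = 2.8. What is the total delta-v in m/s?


dV1 = 308 * 9.81 * ln(3.9) = 4112.2 m/s
dV2 = 305 * 9.81 * ln(2.8) = 3080.7 m/s
Total dV = 4112.2 + 3080.7 = 7192.9 m/s ~ 7193 m/s

7193 m/s


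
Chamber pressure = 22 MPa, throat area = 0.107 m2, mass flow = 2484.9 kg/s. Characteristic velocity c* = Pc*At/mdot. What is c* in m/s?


c* = 22e6 * 0.107 / 2484.9 = 947 m/s

947 m/s


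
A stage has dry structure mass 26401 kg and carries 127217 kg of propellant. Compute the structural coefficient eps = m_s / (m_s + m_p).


eps = 26401 / (26401 + 127217) = 0.1719

0.1719


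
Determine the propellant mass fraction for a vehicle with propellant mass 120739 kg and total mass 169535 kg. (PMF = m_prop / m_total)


PMF = 120739 / 169535 = 0.712

0.712


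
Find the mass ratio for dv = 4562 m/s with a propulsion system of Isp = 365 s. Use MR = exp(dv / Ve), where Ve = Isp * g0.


Ve = 365 * 9.81 = 3580.65 m/s
MR = exp(4562 / 3580.65) = 3.575

3.575


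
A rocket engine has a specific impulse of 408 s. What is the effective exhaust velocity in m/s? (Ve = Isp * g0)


Ve = Isp * g0 = 408 * 9.81 = 4002.5 m/s

4002.5 m/s


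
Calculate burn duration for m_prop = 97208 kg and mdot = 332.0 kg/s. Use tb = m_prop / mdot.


tb = 97208 / 332.0 = 292.8 s

292.8 s


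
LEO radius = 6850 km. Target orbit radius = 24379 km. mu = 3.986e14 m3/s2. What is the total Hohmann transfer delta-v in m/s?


V1 = sqrt(mu/r1) = 7628.22 m/s
dV1 = V1*(sqrt(2*r2/(r1+r2)) - 1) = 1903.41 m/s
V2 = sqrt(mu/r2) = 4043.53 m/s
dV2 = V2*(1 - sqrt(2*r1/(r1+r2))) = 1365.34 m/s
Total dV = 3269 m/s

3269 m/s


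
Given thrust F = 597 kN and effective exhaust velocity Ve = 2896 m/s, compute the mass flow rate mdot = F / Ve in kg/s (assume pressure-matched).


mdot = F / Ve = 597000 / 2896 = 206.1 kg/s

206.1 kg/s


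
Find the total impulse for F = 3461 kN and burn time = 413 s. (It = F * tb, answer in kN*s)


It = 3461 * 413 = 1429393 kN*s

1429393 kN*s


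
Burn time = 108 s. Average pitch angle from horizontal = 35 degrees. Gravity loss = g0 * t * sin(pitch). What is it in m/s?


GL = 9.81 * 108 * sin(35 deg) = 608 m/s

608 m/s


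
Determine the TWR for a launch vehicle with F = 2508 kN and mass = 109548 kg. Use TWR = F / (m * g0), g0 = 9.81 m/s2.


TWR = 2508000 / (109548 * 9.81) = 2.33

2.33


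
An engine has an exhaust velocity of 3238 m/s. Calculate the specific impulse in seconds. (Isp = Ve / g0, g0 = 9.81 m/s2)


Isp = Ve / g0 = 3238 / 9.81 = 330.1 s

330.1 s


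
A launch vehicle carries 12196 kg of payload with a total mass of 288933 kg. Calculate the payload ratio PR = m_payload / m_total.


PR = 12196 / 288933 = 0.0422

0.0422


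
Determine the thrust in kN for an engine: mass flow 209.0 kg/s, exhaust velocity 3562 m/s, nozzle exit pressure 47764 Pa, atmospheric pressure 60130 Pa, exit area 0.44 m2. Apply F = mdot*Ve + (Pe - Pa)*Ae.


F = 209.0 * 3562 + (47764 - 60130) * 0.44 = 739017.0 N = 739.0 kN

739.0 kN


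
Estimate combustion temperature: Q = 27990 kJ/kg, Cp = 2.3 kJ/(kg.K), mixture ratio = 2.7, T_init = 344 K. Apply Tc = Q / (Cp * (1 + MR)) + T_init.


Tc = 27990 / (2.3 * (1 + 2.7)) + 344 = 3633 K

3633 K


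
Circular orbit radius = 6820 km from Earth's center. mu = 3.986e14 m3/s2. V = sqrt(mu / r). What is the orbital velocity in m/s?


V = sqrt(3.986e14 / 6820000) = 7645 m/s

7645 m/s


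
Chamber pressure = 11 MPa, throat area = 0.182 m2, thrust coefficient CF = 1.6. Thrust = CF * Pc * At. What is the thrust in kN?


F = 1.6 * 11e6 * 0.182 = 3.2032e+06 N = 3203.2 kN

3203.2 kN


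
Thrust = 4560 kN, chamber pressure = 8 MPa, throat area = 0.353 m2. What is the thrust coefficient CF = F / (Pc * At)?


CF = 4560000 / (8e6 * 0.353) = 1.61

1.61


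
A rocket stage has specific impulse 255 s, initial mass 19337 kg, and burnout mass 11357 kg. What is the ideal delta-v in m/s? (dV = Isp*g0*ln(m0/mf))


Ve = 255 * 9.81 = 2501.55 m/s
dV = 2501.55 * ln(19337/11357) = 1331 m/s

1331 m/s


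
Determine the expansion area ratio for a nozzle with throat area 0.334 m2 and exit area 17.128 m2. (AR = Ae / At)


AR = 17.128 / 0.334 = 51.3

51.3


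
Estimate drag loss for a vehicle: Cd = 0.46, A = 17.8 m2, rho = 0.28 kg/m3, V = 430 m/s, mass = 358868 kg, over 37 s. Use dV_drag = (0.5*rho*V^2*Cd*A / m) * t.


D = 0.5 * 0.28 * 430^2 * 0.46 * 17.8 = 211954.57 N
a = 211954.57 / 358868 = 0.5906 m/s2
dV = 0.5906 * 37 = 21.9 m/s

21.9 m/s


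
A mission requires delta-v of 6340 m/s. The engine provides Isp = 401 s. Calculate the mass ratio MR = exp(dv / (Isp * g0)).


Ve = 401 * 9.81 = 3933.81 m/s
MR = exp(6340 / 3933.81) = 5.011

5.011


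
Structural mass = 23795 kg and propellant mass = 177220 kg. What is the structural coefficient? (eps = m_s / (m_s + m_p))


eps = 23795 / (23795 + 177220) = 0.1184

0.1184


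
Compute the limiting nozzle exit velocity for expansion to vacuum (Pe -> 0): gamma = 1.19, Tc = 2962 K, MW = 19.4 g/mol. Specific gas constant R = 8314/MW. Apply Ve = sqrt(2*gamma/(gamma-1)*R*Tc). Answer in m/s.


R = 8314 / 19.4 = 428.56 J/(kg.K)
Ve = sqrt(2 * 1.19 / (1.19 - 1) * 428.56 * 2962) = 3988 m/s

3988 m/s


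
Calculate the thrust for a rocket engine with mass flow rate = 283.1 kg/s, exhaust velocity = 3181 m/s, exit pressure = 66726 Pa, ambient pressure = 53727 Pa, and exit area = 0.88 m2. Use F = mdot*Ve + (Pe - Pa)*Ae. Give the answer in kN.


F = 283.1 * 3181 + (66726 - 53727) * 0.88 = 911980.0 N = 912.0 kN

912.0 kN


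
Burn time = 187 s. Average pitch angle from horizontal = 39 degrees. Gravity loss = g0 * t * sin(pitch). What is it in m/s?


GL = 9.81 * 187 * sin(39 deg) = 1154 m/s

1154 m/s


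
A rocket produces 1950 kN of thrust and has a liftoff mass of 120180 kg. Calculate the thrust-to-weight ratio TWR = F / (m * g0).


TWR = 1950000 / (120180 * 9.81) = 1.65

1.65


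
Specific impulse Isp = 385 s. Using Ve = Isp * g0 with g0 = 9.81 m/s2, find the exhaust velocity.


Ve = Isp * g0 = 385 * 9.81 = 3776.9 m/s

3776.9 m/s


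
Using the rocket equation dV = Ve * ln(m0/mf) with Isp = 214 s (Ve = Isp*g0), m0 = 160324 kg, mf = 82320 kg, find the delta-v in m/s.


Ve = 214 * 9.81 = 2099.34 m/s
dV = 2099.34 * ln(160324/82320) = 1399 m/s

1399 m/s


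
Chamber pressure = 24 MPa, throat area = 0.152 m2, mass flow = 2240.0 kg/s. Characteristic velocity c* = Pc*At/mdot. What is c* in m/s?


c* = 24e6 * 0.152 / 2240.0 = 1629 m/s

1629 m/s


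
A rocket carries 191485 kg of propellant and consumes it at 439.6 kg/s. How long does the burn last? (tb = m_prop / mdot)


tb = 191485 / 439.6 = 435.6 s

435.6 s


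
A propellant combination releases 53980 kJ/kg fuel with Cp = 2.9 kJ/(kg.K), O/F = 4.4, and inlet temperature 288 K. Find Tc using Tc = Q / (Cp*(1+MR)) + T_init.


Tc = 53980 / (2.9 * (1 + 4.4)) + 288 = 3735 K

3735 K


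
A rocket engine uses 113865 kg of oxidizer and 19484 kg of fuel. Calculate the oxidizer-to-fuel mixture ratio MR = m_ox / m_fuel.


MR = 113865 / 19484 = 5.84

5.84


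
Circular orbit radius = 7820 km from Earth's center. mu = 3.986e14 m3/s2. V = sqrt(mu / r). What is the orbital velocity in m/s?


V = sqrt(3.986e14 / 7820000) = 7139 m/s

7139 m/s


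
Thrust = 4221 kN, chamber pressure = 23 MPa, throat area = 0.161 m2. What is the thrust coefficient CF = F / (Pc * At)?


CF = 4221000 / (23e6 * 0.161) = 1.14

1.14


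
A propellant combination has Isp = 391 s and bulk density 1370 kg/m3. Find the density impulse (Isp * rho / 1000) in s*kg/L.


rho*Isp = 391 * 1370 / 1000 = 536 s*kg/L

536 s*kg/L


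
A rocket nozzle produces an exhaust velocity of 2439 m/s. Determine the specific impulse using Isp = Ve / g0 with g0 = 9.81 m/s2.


Isp = Ve / g0 = 2439 / 9.81 = 248.6 s

248.6 s


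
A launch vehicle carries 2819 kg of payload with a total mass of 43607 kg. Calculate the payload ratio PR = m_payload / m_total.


PR = 2819 / 43607 = 0.0646

0.0646


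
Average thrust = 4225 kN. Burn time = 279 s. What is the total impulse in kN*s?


It = 4225 * 279 = 1178775 kN*s

1178775 kN*s


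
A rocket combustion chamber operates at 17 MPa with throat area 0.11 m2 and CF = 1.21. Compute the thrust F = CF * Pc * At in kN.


F = 1.21 * 17e6 * 0.11 = 2.2627e+06 N = 2262.7 kN

2262.7 kN


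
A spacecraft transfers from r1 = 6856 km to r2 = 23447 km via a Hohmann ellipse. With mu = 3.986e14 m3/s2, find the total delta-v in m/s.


V1 = sqrt(mu/r1) = 7624.88 m/s
dV1 = V1*(sqrt(2*r2/(r1+r2)) - 1) = 1860.37 m/s
V2 = sqrt(mu/r2) = 4123.11 m/s
dV2 = V2*(1 - sqrt(2*r1/(r1+r2))) = 1349.58 m/s
Total dV = 3210 m/s

3210 m/s


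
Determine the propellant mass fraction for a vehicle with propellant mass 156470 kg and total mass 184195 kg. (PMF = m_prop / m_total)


PMF = 156470 / 184195 = 0.849

0.849


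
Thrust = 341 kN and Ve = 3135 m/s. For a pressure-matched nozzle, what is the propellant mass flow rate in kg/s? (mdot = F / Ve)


mdot = F / Ve = 341000 / 3135 = 108.8 kg/s

108.8 kg/s


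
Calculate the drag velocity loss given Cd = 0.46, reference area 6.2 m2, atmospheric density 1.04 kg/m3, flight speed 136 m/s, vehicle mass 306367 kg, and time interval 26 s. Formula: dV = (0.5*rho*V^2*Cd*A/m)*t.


D = 0.5 * 1.04 * 136^2 * 0.46 * 6.2 = 27430.31 N
a = 27430.31 / 306367 = 0.0895 m/s2
dV = 0.0895 * 26 = 2.3 m/s

2.3 m/s


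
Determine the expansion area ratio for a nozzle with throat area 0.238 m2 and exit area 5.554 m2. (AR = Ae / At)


AR = 5.554 / 0.238 = 23.3

23.3


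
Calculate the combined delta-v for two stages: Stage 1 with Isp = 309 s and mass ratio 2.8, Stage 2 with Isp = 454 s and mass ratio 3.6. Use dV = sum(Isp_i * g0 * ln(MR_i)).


dV1 = 309 * 9.81 * ln(2.8) = 3121.1 m/s
dV2 = 454 * 9.81 * ln(3.6) = 5704.9 m/s
Total dV = 3121.1 + 5704.9 = 8826.0 m/s ~ 8826 m/s

8826 m/s


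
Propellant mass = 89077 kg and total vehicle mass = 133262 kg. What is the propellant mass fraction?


PMF = 89077 / 133262 = 0.668

0.668


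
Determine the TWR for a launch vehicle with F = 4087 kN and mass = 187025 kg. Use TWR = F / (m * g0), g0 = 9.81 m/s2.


TWR = 4087000 / (187025 * 9.81) = 2.23

2.23


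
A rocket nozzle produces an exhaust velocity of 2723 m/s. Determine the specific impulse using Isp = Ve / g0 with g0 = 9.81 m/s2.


Isp = Ve / g0 = 2723 / 9.81 = 277.6 s

277.6 s


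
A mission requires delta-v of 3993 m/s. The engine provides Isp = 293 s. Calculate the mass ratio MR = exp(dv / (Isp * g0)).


Ve = 293 * 9.81 = 2874.33 m/s
MR = exp(3993 / 2874.33) = 4.012

4.012


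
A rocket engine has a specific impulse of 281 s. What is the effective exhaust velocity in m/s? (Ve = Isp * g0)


Ve = Isp * g0 = 281 * 9.81 = 2756.6 m/s

2756.6 m/s


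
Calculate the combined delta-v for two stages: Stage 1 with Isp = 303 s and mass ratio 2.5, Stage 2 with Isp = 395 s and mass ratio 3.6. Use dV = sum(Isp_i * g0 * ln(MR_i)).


dV1 = 303 * 9.81 * ln(2.5) = 2723.6 m/s
dV2 = 395 * 9.81 * ln(3.6) = 4963.6 m/s
Total dV = 2723.6 + 4963.6 = 7687.2 m/s ~ 7687 m/s

7687 m/s


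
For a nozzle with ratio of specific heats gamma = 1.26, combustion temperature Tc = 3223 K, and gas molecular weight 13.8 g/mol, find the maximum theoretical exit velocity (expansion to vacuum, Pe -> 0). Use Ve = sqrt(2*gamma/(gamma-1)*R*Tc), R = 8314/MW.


R = 8314 / 13.8 = 602.46 J/(kg.K)
Ve = sqrt(2 * 1.26 / (1.26 - 1) * 602.46 * 3223) = 4338 m/s

4338 m/s


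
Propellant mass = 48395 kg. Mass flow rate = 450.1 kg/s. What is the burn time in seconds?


tb = 48395 / 450.1 = 107.5 s

107.5 s


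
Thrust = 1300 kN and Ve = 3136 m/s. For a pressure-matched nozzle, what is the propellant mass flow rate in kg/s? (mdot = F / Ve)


mdot = F / Ve = 1300000 / 3136 = 414.5 kg/s

414.5 kg/s


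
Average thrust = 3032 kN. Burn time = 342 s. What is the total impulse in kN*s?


It = 3032 * 342 = 1036944 kN*s

1036944 kN*s


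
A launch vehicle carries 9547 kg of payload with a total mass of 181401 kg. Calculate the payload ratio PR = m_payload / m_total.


PR = 9547 / 181401 = 0.0526

0.0526


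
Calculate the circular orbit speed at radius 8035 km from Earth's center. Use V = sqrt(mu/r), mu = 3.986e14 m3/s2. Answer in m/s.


V = sqrt(3.986e14 / 8035000) = 7043 m/s

7043 m/s


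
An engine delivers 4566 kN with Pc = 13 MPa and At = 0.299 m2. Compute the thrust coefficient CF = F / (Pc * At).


CF = 4566000 / (13e6 * 0.299) = 1.17

1.17


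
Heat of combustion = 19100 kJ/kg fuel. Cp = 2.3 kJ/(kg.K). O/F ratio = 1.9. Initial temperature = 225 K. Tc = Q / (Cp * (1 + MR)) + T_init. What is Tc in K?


Tc = 19100 / (2.3 * (1 + 1.9)) + 225 = 3089 K

3089 K


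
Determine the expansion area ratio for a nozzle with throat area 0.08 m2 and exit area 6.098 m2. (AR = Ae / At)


AR = 6.098 / 0.08 = 76.2

76.2


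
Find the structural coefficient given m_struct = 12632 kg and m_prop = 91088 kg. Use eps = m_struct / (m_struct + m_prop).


eps = 12632 / (12632 + 91088) = 0.1218

0.1218


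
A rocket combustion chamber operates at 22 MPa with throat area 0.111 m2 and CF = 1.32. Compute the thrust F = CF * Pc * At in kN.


F = 1.32 * 22e6 * 0.111 = 3.2234e+06 N = 3223.4 kN

3223.4 kN


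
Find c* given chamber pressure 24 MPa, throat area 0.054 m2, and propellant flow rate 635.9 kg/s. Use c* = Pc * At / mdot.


c* = 24e6 * 0.054 / 635.9 = 2038 m/s

2038 m/s


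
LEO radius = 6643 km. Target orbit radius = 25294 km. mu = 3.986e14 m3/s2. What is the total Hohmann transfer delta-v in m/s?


V1 = sqrt(mu/r1) = 7746.16 m/s
dV1 = V1*(sqrt(2*r2/(r1+r2)) - 1) = 2002.91 m/s
V2 = sqrt(mu/r2) = 3969.72 m/s
dV2 = V2*(1 - sqrt(2*r1/(r1+r2))) = 1409.31 m/s
Total dV = 3412 m/s

3412 m/s


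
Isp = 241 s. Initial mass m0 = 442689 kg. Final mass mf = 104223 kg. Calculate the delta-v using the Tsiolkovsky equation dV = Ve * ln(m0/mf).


Ve = 241 * 9.81 = 2364.21 m/s
dV = 2364.21 * ln(442689/104223) = 3419 m/s

3419 m/s


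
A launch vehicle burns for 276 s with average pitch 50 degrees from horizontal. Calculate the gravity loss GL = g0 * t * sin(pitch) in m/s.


GL = 9.81 * 276 * sin(50 deg) = 2074 m/s

2074 m/s


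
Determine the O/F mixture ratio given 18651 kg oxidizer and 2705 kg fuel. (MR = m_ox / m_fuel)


MR = 18651 / 2705 = 6.9

6.9


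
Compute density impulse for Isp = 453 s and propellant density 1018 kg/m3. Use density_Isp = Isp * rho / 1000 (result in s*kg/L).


rho*Isp = 453 * 1018 / 1000 = 461 s*kg/L

461 s*kg/L


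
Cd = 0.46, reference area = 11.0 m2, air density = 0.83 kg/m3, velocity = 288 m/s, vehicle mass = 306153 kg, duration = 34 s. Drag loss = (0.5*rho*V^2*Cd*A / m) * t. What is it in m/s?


D = 0.5 * 0.83 * 288^2 * 0.46 * 11.0 = 174174.11 N
a = 174174.11 / 306153 = 0.5689 m/s2
dV = 0.5689 * 34 = 19.3 m/s

19.3 m/s


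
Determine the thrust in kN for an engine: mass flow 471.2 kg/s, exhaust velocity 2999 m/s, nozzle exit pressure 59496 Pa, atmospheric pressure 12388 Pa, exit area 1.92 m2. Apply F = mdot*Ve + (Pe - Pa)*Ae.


F = 471.2 * 2999 + (59496 - 12388) * 1.92 = 1.5036e+06 N = 1503.6 kN

1503.6 kN


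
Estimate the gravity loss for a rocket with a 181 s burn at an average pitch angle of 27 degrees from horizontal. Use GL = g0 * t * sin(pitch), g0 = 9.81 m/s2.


GL = 9.81 * 181 * sin(27 deg) = 806 m/s

806 m/s


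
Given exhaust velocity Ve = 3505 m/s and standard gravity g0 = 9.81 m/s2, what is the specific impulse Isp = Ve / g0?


Isp = Ve / g0 = 3505 / 9.81 = 357.3 s

357.3 s


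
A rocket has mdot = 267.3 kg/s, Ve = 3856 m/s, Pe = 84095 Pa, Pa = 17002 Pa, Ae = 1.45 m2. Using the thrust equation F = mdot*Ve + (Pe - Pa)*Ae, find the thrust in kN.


F = 267.3 * 3856 + (84095 - 17002) * 1.45 = 1.1280e+06 N = 1128.0 kN

1128.0 kN


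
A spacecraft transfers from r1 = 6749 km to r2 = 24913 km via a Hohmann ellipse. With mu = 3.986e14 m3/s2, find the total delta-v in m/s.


V1 = sqrt(mu/r1) = 7685.09 m/s
dV1 = V1*(sqrt(2*r2/(r1+r2)) - 1) = 1955.59 m/s
V2 = sqrt(mu/r2) = 3999.96 m/s
dV2 = V2*(1 - sqrt(2*r1/(r1+r2))) = 1388.27 m/s
Total dV = 3344 m/s

3344 m/s


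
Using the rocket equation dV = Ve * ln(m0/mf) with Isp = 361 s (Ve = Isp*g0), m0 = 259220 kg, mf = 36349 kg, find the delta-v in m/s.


Ve = 361 * 9.81 = 3541.41 m/s
dV = 3541.41 * ln(259220/36349) = 6957 m/s

6957 m/s


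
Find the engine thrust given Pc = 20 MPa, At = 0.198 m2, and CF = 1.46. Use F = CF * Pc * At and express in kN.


F = 1.46 * 20e6 * 0.198 = 5.7816e+06 N = 5781.6 kN

5781.6 kN


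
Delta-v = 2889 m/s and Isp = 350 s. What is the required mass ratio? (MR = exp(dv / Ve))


Ve = 350 * 9.81 = 3433.5 m/s
MR = exp(2889 / 3433.5) = 2.32

2.32


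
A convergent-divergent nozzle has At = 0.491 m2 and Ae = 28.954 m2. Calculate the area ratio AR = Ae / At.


AR = 28.954 / 0.491 = 59.0

59.0


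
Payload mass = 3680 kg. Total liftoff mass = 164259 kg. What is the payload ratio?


PR = 3680 / 164259 = 0.0224

0.0224


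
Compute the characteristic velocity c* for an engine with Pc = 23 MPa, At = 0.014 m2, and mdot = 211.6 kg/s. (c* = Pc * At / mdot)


c* = 23e6 * 0.014 / 211.6 = 1522 m/s

1522 m/s


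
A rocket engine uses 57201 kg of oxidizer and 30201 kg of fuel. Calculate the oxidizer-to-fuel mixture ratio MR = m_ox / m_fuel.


MR = 57201 / 30201 = 1.89

1.89


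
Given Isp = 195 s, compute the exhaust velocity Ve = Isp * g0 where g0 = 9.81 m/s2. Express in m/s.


Ve = Isp * g0 = 195 * 9.81 = 1913.0 m/s

1913.0 m/s


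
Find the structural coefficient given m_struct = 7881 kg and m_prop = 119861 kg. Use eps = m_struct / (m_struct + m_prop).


eps = 7881 / (7881 + 119861) = 0.0617

0.0617


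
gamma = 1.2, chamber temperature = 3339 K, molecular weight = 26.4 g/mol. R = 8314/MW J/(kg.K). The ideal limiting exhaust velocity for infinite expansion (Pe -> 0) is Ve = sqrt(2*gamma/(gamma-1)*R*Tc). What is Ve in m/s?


R = 8314 / 26.4 = 314.92 J/(kg.K)
Ve = sqrt(2 * 1.2 / (1.2 - 1) * 314.92 * 3339) = 3552 m/s

3552 m/s


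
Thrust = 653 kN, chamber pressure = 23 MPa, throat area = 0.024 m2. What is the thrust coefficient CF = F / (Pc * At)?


CF = 653000 / (23e6 * 0.024) = 1.18

1.18


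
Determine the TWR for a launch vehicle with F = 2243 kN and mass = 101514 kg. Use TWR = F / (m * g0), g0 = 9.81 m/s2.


TWR = 2243000 / (101514 * 9.81) = 2.25

2.25


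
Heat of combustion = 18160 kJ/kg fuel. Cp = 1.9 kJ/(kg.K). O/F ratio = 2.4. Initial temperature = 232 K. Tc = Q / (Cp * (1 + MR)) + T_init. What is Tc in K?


Tc = 18160 / (1.9 * (1 + 2.4)) + 232 = 3043 K

3043 K


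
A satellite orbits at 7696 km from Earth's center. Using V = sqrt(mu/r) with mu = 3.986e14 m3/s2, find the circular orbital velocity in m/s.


V = sqrt(3.986e14 / 7696000) = 7197 m/s

7197 m/s


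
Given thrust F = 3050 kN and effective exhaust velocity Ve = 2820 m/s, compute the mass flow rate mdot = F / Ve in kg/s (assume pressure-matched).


mdot = F / Ve = 3050000 / 2820 = 1081.6 kg/s

1081.6 kg/s


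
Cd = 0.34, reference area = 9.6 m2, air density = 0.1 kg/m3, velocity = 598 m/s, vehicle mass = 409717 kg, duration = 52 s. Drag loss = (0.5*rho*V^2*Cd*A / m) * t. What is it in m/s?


D = 0.5 * 0.1 * 598^2 * 0.34 * 9.6 = 58360.97 N
a = 58360.97 / 409717 = 0.1424 m/s2
dV = 0.1424 * 52 = 7.4 m/s

7.4 m/s


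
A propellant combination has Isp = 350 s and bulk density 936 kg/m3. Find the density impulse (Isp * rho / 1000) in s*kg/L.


rho*Isp = 350 * 936 / 1000 = 328 s*kg/L

328 s*kg/L


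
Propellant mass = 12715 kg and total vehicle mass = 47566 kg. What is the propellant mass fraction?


PMF = 12715 / 47566 = 0.267

0.267


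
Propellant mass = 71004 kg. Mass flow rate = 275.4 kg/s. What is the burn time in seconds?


tb = 71004 / 275.4 = 257.8 s

257.8 s


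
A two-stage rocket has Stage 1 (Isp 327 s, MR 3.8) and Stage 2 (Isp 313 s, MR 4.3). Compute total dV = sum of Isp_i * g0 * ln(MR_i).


dV1 = 327 * 9.81 * ln(3.8) = 4282.5 m/s
dV2 = 313 * 9.81 * ln(4.3) = 4478.7 m/s
Total dV = 4282.5 + 4478.7 = 8761.2 m/s ~ 8761 m/s

8761 m/s


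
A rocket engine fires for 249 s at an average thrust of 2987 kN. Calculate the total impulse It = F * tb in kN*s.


It = 2987 * 249 = 743763 kN*s

743763 kN*s


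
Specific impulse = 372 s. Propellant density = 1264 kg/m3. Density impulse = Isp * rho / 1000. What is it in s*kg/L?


rho*Isp = 372 * 1264 / 1000 = 470 s*kg/L

470 s*kg/L


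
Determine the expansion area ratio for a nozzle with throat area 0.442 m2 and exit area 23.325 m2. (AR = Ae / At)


AR = 23.325 / 0.442 = 52.8

52.8


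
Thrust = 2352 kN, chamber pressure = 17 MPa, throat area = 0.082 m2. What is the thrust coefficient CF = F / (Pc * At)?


CF = 2352000 / (17e6 * 0.082) = 1.69

1.69


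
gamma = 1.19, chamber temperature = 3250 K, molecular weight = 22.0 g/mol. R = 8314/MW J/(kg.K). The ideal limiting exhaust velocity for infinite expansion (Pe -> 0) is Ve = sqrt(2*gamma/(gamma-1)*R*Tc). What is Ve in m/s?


R = 8314 / 22.0 = 377.91 J/(kg.K)
Ve = sqrt(2 * 1.19 / (1.19 - 1) * 377.91 * 3250) = 3922 m/s

3922 m/s


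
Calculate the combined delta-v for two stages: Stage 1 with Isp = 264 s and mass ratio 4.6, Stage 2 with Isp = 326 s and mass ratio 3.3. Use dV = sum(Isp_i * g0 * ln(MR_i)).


dV1 = 264 * 9.81 * ln(4.6) = 3952.2 m/s
dV2 = 326 * 9.81 * ln(3.3) = 3818.2 m/s
Total dV = 3952.2 + 3818.2 = 7770.4 m/s ~ 7770 m/s

7770 m/s


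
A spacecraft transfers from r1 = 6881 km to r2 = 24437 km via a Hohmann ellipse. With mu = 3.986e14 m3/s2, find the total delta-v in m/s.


V1 = sqrt(mu/r1) = 7611.02 m/s
dV1 = V1*(sqrt(2*r2/(r1+r2)) - 1) = 1896.88 m/s
V2 = sqrt(mu/r2) = 4038.73 m/s
dV2 = V2*(1 - sqrt(2*r1/(r1+r2))) = 1361.48 m/s
Total dV = 3258 m/s

3258 m/s


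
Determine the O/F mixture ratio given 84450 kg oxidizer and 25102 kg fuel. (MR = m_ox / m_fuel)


MR = 84450 / 25102 = 3.36

3.36


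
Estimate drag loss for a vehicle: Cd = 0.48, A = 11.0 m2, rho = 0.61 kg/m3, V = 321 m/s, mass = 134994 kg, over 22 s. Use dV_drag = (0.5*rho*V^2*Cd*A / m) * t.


D = 0.5 * 0.61 * 321^2 * 0.48 * 11.0 = 165937.23 N
a = 165937.23 / 134994 = 1.2292 m/s2
dV = 1.2292 * 22 = 27.0 m/s

27.0 m/s


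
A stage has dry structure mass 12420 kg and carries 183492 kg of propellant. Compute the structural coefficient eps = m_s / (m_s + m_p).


eps = 12420 / (12420 + 183492) = 0.0634

0.0634


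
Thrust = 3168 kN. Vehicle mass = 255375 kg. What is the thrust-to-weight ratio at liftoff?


TWR = 3168000 / (255375 * 9.81) = 1.26

1.26


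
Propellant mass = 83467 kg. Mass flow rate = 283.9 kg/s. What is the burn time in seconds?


tb = 83467 / 283.9 = 294.0 s

294.0 s


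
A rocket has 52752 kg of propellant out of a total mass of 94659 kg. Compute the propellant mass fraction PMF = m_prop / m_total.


PMF = 52752 / 94659 = 0.557

0.557


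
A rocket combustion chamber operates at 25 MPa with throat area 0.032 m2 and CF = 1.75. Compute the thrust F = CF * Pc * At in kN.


F = 1.75 * 25e6 * 0.032 = 1.4000e+06 N = 1400.0 kN

1400.0 kN


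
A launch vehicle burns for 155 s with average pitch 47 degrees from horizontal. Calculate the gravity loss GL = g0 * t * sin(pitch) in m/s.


GL = 9.81 * 155 * sin(47 deg) = 1112 m/s

1112 m/s


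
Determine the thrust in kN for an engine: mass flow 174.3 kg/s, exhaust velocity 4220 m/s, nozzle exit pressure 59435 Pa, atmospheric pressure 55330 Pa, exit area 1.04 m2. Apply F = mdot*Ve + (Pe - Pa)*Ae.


F = 174.3 * 4220 + (59435 - 55330) * 1.04 = 739815.0 N = 739.8 kN

739.8 kN


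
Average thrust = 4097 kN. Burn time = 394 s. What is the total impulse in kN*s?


It = 4097 * 394 = 1614218 kN*s

1614218 kN*s


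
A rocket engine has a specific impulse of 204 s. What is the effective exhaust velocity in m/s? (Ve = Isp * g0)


Ve = Isp * g0 = 204 * 9.81 = 2001.2 m/s

2001.2 m/s


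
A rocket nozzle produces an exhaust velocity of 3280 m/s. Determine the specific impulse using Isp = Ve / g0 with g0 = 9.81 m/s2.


Isp = Ve / g0 = 3280 / 9.81 = 334.4 s

334.4 s


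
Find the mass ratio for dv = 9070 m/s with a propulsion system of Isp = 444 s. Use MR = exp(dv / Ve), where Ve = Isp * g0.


Ve = 444 * 9.81 = 4355.64 m/s
MR = exp(9070 / 4355.64) = 8.023

8.023


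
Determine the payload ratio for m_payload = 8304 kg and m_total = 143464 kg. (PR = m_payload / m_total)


PR = 8304 / 143464 = 0.0579

0.0579


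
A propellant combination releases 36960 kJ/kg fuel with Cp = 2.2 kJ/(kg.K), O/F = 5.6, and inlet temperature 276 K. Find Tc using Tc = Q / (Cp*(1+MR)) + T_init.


Tc = 36960 / (2.2 * (1 + 5.6)) + 276 = 2821 K

2821 K


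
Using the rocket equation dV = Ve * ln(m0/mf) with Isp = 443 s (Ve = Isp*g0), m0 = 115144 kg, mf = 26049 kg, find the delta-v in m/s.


Ve = 443 * 9.81 = 4345.83 m/s
dV = 4345.83 * ln(115144/26049) = 6459 m/s

6459 m/s


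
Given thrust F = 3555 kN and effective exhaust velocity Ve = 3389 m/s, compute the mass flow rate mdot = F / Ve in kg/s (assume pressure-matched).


mdot = F / Ve = 3555000 / 3389 = 1049.0 kg/s

1049.0 kg/s


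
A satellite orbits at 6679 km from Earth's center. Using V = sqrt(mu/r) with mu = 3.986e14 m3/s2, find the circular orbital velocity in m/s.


V = sqrt(3.986e14 / 6679000) = 7725 m/s

7725 m/s


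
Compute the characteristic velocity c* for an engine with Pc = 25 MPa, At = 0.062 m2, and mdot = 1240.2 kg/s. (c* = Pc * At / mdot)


c* = 25e6 * 0.062 / 1240.2 = 1250 m/s

1250 m/s


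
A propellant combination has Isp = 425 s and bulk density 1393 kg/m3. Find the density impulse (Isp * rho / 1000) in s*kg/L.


rho*Isp = 425 * 1393 / 1000 = 592 s*kg/L

592 s*kg/L


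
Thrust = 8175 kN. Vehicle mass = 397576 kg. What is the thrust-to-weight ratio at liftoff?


TWR = 8175000 / (397576 * 9.81) = 2.1

2.1


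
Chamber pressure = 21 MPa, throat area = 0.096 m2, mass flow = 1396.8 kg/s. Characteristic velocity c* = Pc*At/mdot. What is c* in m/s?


c* = 21e6 * 0.096 / 1396.8 = 1443 m/s

1443 m/s


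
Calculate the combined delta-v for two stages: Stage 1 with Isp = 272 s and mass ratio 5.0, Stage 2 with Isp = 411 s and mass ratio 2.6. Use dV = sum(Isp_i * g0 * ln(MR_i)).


dV1 = 272 * 9.81 * ln(5.0) = 4294.5 m/s
dV2 = 411 * 9.81 * ln(2.6) = 3852.5 m/s
Total dV = 4294.5 + 3852.5 = 8147.0 m/s ~ 8147 m/s

8147 m/s


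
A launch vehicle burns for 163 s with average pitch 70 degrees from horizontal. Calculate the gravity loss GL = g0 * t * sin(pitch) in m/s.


GL = 9.81 * 163 * sin(70 deg) = 1503 m/s

1503 m/s


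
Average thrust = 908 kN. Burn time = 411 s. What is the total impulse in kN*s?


It = 908 * 411 = 373188 kN*s

373188 kN*s


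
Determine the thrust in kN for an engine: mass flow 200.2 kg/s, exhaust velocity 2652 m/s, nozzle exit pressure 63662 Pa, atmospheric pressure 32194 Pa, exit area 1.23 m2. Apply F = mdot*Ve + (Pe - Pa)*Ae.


F = 200.2 * 2652 + (63662 - 32194) * 1.23 = 569636.0 N = 569.6 kN

569.6 kN


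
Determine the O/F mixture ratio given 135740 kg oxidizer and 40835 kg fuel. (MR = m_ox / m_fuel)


MR = 135740 / 40835 = 3.32

3.32


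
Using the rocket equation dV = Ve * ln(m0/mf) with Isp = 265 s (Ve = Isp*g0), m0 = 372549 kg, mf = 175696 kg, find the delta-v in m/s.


Ve = 265 * 9.81 = 2599.65 m/s
dV = 2599.65 * ln(372549/175696) = 1954 m/s

1954 m/s


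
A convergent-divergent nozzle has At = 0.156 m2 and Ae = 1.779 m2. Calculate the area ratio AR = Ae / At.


AR = 1.779 / 0.156 = 11.4

11.4


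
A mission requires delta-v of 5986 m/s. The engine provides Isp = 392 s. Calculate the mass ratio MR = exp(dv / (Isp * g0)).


Ve = 392 * 9.81 = 3845.52 m/s
MR = exp(5986 / 3845.52) = 4.743

4.743


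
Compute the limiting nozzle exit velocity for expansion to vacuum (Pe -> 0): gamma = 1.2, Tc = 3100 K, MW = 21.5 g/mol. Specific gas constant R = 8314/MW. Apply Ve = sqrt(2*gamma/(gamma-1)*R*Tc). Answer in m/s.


R = 8314 / 21.5 = 386.7 J/(kg.K)
Ve = sqrt(2 * 1.2 / (1.2 - 1) * 386.7 * 3100) = 3793 m/s

3793 m/s


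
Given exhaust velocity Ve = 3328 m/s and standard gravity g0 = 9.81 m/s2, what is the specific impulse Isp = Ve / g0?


Isp = Ve / g0 = 3328 / 9.81 = 339.2 s

339.2 s


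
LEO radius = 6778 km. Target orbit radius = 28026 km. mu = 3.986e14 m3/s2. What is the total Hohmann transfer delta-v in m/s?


V1 = sqrt(mu/r1) = 7668.63 m/s
dV1 = V1*(sqrt(2*r2/(r1+r2)) - 1) = 2063.3 m/s
V2 = sqrt(mu/r2) = 3771.27 m/s
dV2 = V2*(1 - sqrt(2*r1/(r1+r2))) = 1417.64 m/s
Total dV = 3481 m/s

3481 m/s


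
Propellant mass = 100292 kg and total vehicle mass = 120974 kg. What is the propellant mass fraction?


PMF = 100292 / 120974 = 0.829

0.829


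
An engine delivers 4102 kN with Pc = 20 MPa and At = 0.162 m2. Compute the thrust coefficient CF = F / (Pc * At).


CF = 4102000 / (20e6 * 0.162) = 1.27

1.27


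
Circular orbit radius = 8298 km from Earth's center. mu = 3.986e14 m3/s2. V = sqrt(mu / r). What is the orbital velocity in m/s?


V = sqrt(3.986e14 / 8298000) = 6931 m/s

6931 m/s


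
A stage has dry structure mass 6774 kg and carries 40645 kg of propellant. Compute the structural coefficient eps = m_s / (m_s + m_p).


eps = 6774 / (6774 + 40645) = 0.1429

0.1429


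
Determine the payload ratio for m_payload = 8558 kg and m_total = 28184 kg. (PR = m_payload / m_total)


PR = 8558 / 28184 = 0.3036

0.3036


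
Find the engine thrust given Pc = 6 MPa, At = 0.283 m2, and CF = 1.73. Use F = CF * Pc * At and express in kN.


F = 1.73 * 6e6 * 0.283 = 2.9375e+06 N = 2937.5 kN

2937.5 kN


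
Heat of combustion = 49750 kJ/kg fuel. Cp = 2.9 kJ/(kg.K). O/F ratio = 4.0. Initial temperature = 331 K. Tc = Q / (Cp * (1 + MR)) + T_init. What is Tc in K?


Tc = 49750 / (2.9 * (1 + 4.0)) + 331 = 3762 K

3762 K


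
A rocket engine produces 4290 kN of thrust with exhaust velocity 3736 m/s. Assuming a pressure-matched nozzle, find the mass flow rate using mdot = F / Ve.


mdot = F / Ve = 4290000 / 3736 = 1148.3 kg/s

1148.3 kg/s


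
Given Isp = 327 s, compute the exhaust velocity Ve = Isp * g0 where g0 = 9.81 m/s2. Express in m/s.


Ve = Isp * g0 = 327 * 9.81 = 3207.9 m/s

3207.9 m/s


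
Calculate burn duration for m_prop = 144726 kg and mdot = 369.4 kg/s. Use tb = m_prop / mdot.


tb = 144726 / 369.4 = 391.8 s

391.8 s


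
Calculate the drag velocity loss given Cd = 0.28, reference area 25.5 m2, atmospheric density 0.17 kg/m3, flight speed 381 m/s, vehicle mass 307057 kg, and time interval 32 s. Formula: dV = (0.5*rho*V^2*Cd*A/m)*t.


D = 0.5 * 0.17 * 381^2 * 0.28 * 25.5 = 88098.21 N
a = 88098.21 / 307057 = 0.2869 m/s2
dV = 0.2869 * 32 = 9.2 m/s

9.2 m/s


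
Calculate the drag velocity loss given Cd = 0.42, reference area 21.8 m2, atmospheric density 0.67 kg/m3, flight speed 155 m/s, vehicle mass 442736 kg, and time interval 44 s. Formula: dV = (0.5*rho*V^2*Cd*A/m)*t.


D = 0.5 * 0.67 * 155^2 * 0.42 * 21.8 = 73690.92 N
a = 73690.92 / 442736 = 0.1664 m/s2
dV = 0.1664 * 44 = 7.3 m/s

7.3 m/s


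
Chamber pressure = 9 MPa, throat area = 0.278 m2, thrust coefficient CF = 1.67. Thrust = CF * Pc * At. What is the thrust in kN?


F = 1.67 * 9e6 * 0.278 = 4.1783e+06 N = 4178.3 kN

4178.3 kN


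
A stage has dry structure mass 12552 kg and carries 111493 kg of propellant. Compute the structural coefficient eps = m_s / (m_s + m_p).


eps = 12552 / (12552 + 111493) = 0.1012

0.1012


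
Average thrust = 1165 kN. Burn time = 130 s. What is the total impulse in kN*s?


It = 1165 * 130 = 151450 kN*s

151450 kN*s


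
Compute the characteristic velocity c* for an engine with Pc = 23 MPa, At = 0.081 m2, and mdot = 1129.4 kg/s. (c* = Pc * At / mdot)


c* = 23e6 * 0.081 / 1129.4 = 1650 m/s

1650 m/s


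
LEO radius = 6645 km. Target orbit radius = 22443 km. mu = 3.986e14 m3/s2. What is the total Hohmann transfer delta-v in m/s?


V1 = sqrt(mu/r1) = 7745.0 m/s
dV1 = V1*(sqrt(2*r2/(r1+r2)) - 1) = 1875.99 m/s
V2 = sqrt(mu/r2) = 4214.33 m/s
dV2 = V2*(1 - sqrt(2*r1/(r1+r2))) = 1365.71 m/s
Total dV = 3242 m/s

3242 m/s


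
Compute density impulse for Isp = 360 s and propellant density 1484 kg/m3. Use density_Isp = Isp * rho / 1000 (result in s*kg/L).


rho*Isp = 360 * 1484 / 1000 = 534 s*kg/L

534 s*kg/L


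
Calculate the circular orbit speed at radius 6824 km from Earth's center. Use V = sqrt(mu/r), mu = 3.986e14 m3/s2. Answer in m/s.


V = sqrt(3.986e14 / 6824000) = 7643 m/s

7643 m/s


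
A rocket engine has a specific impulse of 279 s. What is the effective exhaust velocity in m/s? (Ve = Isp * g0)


Ve = Isp * g0 = 279 * 9.81 = 2737.0 m/s

2737.0 m/s


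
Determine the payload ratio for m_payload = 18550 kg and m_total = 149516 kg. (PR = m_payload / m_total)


PR = 18550 / 149516 = 0.1241

0.1241


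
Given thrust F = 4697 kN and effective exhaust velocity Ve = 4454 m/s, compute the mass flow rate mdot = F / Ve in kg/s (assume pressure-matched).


mdot = F / Ve = 4697000 / 4454 = 1054.6 kg/s

1054.6 kg/s


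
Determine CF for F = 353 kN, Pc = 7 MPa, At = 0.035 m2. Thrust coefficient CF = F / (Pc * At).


CF = 353000 / (7e6 * 0.035) = 1.44

1.44


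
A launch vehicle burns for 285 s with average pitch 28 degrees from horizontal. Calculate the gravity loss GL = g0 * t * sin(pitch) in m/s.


GL = 9.81 * 285 * sin(28 deg) = 1313 m/s

1313 m/s


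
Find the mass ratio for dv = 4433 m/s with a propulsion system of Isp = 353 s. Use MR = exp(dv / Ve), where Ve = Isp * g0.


Ve = 353 * 9.81 = 3462.93 m/s
MR = exp(4433 / 3462.93) = 3.597

3.597


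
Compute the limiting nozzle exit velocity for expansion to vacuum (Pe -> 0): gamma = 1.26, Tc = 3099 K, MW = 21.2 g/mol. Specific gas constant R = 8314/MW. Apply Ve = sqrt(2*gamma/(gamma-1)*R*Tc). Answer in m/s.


R = 8314 / 21.2 = 392.17 J/(kg.K)
Ve = sqrt(2 * 1.26 / (1.26 - 1) * 392.17 * 3099) = 3432 m/s

3432 m/s


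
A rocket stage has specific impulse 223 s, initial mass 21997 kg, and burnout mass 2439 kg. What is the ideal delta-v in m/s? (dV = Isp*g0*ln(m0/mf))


Ve = 223 * 9.81 = 2187.63 m/s
dV = 2187.63 * ln(21997/2439) = 4811 m/s

4811 m/s
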